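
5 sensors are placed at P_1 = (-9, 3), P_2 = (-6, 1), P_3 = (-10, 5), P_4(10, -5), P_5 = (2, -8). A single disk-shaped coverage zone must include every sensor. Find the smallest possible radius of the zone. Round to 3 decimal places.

11.180

The farthest pair is P_3–P_4 with squared distance 500. The circle on this segment as diameter has centre (0, 0) and r² = 500/4 = 125.
Check P_1: distance² to centre = 90 ≤ 125, so it lies inside.
All remaining points lie in this disk, and no smaller disk contains both endpoints, so this is the minimum enclosing circle.
r = √125 ≈ 11.180.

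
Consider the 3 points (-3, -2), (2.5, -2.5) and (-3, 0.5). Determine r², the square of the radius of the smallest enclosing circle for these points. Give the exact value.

9.8125

Call the three points A, B, C in the order given.
Side lengths²: AB² = 30.5, AC² = 6.25, BC² = 39.25.
Since BC² = 39.25 ≥ 30.5 + 6.25 = 36.75, the angle opposite BC is not acute, so the smallest enclosing circle has BC as diameter.
Centre = midpoint of BC = (-0.25, -1), r² = 39.25/4 = 9.8125.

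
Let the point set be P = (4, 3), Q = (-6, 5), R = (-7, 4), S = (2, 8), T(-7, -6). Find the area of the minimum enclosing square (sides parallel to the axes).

196

The bounding box has width 11 and height 14.
An axis-aligned square enclosing the set must have side ≥ max(width, height).
So the minimum side is max(11, 14) = 14.
Area = 14² = 196.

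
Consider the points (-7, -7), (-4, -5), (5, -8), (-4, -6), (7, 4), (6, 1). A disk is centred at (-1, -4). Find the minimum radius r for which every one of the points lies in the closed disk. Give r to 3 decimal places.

11.314

The required radius is the distance from (-1, -4) to the farthest point.
Squared distances: 45, 10, 52, 13, 128, 74.
Maximum is 128, attained at (7, 4).
r = √128 ≈ 11.314.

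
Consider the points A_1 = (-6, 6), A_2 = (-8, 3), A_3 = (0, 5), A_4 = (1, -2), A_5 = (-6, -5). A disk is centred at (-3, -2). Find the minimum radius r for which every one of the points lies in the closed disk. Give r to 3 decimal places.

The required radius is the distance from (-3, -2) to the farthest point.
Squared distances: 73, 50, 58, 16, 18.
Maximum is 73, attained at A_1.
r = √73 ≈ 8.544.

8.544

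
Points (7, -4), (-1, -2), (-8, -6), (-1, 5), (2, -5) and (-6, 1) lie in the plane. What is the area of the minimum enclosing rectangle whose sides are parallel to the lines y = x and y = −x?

162

In coordinates u = x + y, v = x − y the rectangle is axis-aligned; the map (x,y)→(u,v) scales areas by 2.
u-values: 3, -3, -14, 4, -3, -5; range = 4 − (-14) = 18.
v-values: 11, 1, -2, -6, 7, -7; range = 11 − (-7) = 18.
Area = (18 × 18) / 2 = 162.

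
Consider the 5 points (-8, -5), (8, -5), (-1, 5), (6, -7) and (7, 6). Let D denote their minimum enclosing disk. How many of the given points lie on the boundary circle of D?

The minimum enclosing circle is determined by three boundary points: (-8, -5), (8, -5), (7, 6).
Their circumcentre is (0, -2/11) with r² = 10553/121.
The farthest remaining point (6, -7) is at distance² 9981/121 ≤ 10553/121.
The points at distance exactly r from the centre are (-8, -5), (8, -5), (7, 6) — 3 points.

3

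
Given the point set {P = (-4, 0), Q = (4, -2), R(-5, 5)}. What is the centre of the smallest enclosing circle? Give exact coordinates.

Side lengths²: PQ² = 68, PR² = 26, QR² = 130.
Since QR² = 130 ≥ 68 + 26 = 94, the angle opposite QR is not acute, so the smallest enclosing circle has QR as diameter.
Centre = midpoint of QR = (-0.5, 1.5), r² = 130/4 = 32.5.
Centre = (-0.5, 1.5).

(-0.5, 1.5)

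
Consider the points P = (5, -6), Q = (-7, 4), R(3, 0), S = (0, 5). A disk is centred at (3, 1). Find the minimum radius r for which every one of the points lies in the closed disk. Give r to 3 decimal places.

The required radius is the distance from (3, 1) to the farthest point.
Squared distances: 53, 109, 1, 25.
Maximum is 109, attained at Q.
r = √109 ≈ 10.440.

10.440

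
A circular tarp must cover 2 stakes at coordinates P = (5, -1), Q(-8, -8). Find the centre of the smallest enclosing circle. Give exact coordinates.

(-1.5, -4.5)

The smallest circle enclosing two points has them as diameter endpoints.
Centre = midpoint = (-1.5, -4.5); r² = |PQ|²/4 = 218/4 = 54.5.
Centre = (-1.5, -4.5).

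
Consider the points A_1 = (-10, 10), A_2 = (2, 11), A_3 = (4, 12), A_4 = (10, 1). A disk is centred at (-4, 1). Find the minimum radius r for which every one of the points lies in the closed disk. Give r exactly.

The required radius is the distance from (-4, 1) to the farthest point.
Squared distances: 117, 136, 185, 196.
Maximum is 196, attained at A_4.
r = √196 = 14.

14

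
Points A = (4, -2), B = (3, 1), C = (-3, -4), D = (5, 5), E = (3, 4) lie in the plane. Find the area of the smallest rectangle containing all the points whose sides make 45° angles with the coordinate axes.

59.5

In coordinates u = x + y, v = x − y the rectangle is axis-aligned; the map (x,y)→(u,v) scales areas by 2.
u-values: 2, 4, -7, 10, 7; range = 10 − (-7) = 17.
v-values: 6, 2, 1, 0, -1; range = 6 − (-1) = 7.
Area = (17 × 7) / 2 = 59.5.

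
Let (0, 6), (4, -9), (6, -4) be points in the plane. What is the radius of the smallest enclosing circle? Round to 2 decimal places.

7.76

Call the three points A, B, C in the order given.
Side lengths²: AB² = 241, AC² = 136, BC² = 29.
Since AB² = 241 ≥ 136 + 29 = 165, the angle opposite AB is not acute, so the smallest enclosing circle has AB as diameter.
Centre = midpoint of AB = (2, -1.5), r² = 241/4 = 60.25.
r = √(60.25) ≈ 7.76.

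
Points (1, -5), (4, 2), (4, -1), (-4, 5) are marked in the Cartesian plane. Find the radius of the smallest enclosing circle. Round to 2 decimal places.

5.60

The minimum enclosing circle of a finite set is fixed by two of the points (as a diameter) or three (as a circumcircle).
The minimum enclosing circle is determined by three boundary points: (1, -5), (4, 2), (-4, 5).
Their circumcentre is (-33/26, 3/26) with r² = 10585/338.
The farthest remaining point (4, -1) is at distance² 9805/338 ≤ 10585/338.
r = √(10585/338) ≈ 5.60.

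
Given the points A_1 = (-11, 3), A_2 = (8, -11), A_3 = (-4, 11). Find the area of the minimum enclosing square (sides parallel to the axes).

484

The bounding box has width 19 and height 22.
An axis-aligned square enclosing the set must have side ≥ max(width, height).
So the minimum side is max(19, 22) = 22.
Area = 22² = 484.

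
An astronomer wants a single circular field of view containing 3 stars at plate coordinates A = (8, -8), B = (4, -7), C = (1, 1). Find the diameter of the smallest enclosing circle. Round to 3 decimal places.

Side lengths²: AB² = 17, AC² = 130, BC² = 73.
Since AC² = 130 ≥ 73 + 17 = 90, the angle opposite AC is not acute, so the smallest enclosing circle has AC as diameter.
Centre = midpoint of AC = (4.5, -3.5), r² = 130/4 = 32.5.
Diameter = 2r = 2√(32.5) ≈ 11.402.

11.402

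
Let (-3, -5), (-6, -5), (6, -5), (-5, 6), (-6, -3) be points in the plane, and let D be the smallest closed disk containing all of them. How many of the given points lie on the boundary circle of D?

3

The minimum enclosing circle is determined by three boundary points: (-6, -5), (6, -5), (-5, 6).
Their circumcentre is (0, 0) with r² = 61.
The farthest remaining point (-6, -3) is at distance² 45 ≤ 61.
The points at distance exactly r from the centre are (-6, -5), (6, -5), (-5, 6) — 3 points.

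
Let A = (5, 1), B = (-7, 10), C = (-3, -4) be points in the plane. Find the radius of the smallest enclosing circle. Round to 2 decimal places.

7.80

Side lengths²: AB² = 225, AC² = 89, BC² = 212.
Since AB² = 225 < 212 + 89 = 301, the triangle is acute, so the smallest enclosing circle is the circumcircle.
Circumcentre = (-101/44, 83/22), r² = 117925/1936.
r = √(117925/1936) ≈ 7.80.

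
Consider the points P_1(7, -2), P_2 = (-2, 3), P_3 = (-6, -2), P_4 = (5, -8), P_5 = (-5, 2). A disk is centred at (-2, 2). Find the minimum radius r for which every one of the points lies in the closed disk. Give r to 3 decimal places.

The required radius is the distance from (-2, 2) to the farthest point.
Squared distances: 97, 1, 32, 149, 9.
Maximum is 149, attained at P_4.
r = √149 ≈ 12.207.

12.207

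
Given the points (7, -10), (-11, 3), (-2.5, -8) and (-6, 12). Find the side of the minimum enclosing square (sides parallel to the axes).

22

The bounding box has width 18 and height 22.
An axis-aligned square enclosing the set must have side ≥ max(width, height).
So the minimum side is max(18, 22) = 22.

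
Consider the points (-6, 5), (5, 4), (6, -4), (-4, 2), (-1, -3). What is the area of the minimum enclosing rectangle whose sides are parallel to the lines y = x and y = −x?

136.5

In coordinates u = x + y, v = x − y the rectangle is axis-aligned; the map (x,y)→(u,v) scales areas by 2.
u-values: -1, 9, 2, -2, -4; range = 9 − (-4) = 13.
v-values: -11, 1, 10, -6, 2; range = 10 − (-11) = 21.
Area = (13 × 21) / 2 = 136.5.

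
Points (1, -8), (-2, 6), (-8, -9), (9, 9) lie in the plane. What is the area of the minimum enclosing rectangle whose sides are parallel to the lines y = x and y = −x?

297.5

In coordinates u = x + y, v = x − y the rectangle is axis-aligned; the map (x,y)→(u,v) scales areas by 2.
u-values: -7, 4, -17, 18; range = 18 − (-17) = 35.
v-values: 9, -8, 1, 0; range = 9 − (-8) = 17.
Area = (35 × 17) / 2 = 297.5.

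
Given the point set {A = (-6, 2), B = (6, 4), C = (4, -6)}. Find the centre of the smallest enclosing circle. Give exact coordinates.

Side lengths²: AB² = 148, AC² = 164, BC² = 104.
Since AC² = 164 < 148 + 104 = 252, the triangle is acute, so the smallest enclosing circle is the circumcircle.
Circumcentre = (15/29, -3/29), r² = 39442/841.
Centre = (15/29, -3/29).

(15/29, -3/29)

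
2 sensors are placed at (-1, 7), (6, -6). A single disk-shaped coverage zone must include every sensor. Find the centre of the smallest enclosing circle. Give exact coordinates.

(2.5, 0.5)

The smallest circle enclosing two points has them as diameter endpoints.
Centre = midpoint = (2.5, 0.5); r² = |(-1, 7)−(6, -6)|²/4 = 218/4 = 54.5.
Centre = (2.5, 0.5).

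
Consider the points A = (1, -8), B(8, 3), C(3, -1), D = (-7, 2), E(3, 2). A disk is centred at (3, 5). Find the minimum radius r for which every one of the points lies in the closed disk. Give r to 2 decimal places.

13.15

The required radius is the distance from (3, 5) to the farthest point.
Squared distances: 173, 29, 36, 109, 9.
Maximum is 173, attained at A.
r = √173 ≈ 13.15.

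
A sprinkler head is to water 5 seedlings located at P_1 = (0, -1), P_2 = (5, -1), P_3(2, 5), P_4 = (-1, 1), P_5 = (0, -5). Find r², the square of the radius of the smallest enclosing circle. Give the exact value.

26

By Welzl's lemma the MEC is supported by two points (diametrically opposite) or three points (on a circumcircle).
The farthest pair is P_3–P_5 with squared distance 104. The circle on this segment as diameter has centre (1, 0) and r² = 104/4 = 26.
Check P_1: distance² to centre = 2 ≤ 26, so it lies inside.
All remaining points lie in this disk, and no smaller disk contains both endpoints, so this is the minimum enclosing circle.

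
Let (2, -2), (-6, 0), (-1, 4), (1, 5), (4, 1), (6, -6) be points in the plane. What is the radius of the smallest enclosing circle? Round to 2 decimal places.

The minimum enclosing circle of a finite set is fixed by two of the points (as a diameter) or three (as a circumcircle).
The minimum enclosing circle is determined by three boundary points: (-6, 0), (1, 5), (6, -6).
Their circumcentre is (10/17, -31/17) with r² = 13505/289.
The farthest remaining point (-1, 4) is at distance² 10530/289 ≤ 13505/289.
r = √(13505/289) ≈ 6.84.

6.84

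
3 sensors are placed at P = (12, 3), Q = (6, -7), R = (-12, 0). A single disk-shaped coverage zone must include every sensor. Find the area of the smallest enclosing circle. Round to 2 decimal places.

459.46

Side lengths²: PQ² = 136, PR² = 585, QR² = 373.
Since PR² = 585 ≥ 373 + 136 = 509, the angle opposite PR is not acute, so the smallest enclosing circle has PR as diameter.
Centre = midpoint of PR = (0, 1.5), r² = 585/4 = 146.25.
Area = π·r² = π·146.25 ≈ 459.46.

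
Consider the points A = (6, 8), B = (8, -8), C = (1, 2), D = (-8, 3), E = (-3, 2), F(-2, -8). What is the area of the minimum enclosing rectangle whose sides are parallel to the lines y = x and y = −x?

In coordinates u = x + y, v = x − y the rectangle is axis-aligned; the map (x,y)→(u,v) scales areas by 2.
u-values: 14, 0, 3, -5, -1, -10; range = 14 − (-10) = 24.
v-values: -2, 16, -1, -11, -5, 6; range = 16 − (-11) = 27.
Area = (24 × 27) / 2 = 324.

324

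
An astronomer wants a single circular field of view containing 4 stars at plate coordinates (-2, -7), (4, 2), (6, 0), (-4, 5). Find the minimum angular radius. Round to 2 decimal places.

6.57

The minimum enclosing circle of a finite set is fixed by two of the points (as a diameter) or three (as a circumcircle).
The minimum enclosing circle is determined by three boundary points: (-2, -7), (6, 0), (-4, 5).
Their circumcentre is (-6/11, -13/22) with r² = 20905/484.
The farthest remaining point (4, 2) is at distance² 13249/484 ≤ 20905/484.
r = √(20905/484) ≈ 6.57.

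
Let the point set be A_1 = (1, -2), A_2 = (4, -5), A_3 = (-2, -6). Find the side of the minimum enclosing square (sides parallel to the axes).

The bounding box has width 6 and height 4.
An axis-aligned square enclosing the set must have side ≥ max(width, height).
So the minimum side is max(6, 4) = 6.

6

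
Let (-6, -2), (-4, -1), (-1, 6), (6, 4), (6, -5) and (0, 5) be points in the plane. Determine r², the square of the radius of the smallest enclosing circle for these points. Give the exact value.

The minimum enclosing circle is determined by three boundary points: (-6, -2), (6, 4), (6, -5).
Their circumcentre is (0.75, -0.5) with r² = 47.8125.
The farthest remaining point (-1, 6) is at distance² 45.3125 ≤ 47.8125.

47.8125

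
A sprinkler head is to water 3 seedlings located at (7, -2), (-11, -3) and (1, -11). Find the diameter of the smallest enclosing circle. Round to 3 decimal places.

Call the three points A, B, C in the order given.
Side lengths²: AB² = 325, AC² = 117, BC² = 208.
Since AB² = 325 ≥ 208 + 117 = 325, the angle opposite AB is not acute, so the smallest enclosing circle has AB as diameter.
Centre = midpoint of AB = (-2, -2.5), r² = 325/4 = 81.25.
Diameter = 2r = 2√(81.25) ≈ 18.028.

18.028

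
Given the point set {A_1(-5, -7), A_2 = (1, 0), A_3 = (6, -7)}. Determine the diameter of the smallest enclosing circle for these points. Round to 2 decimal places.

11.33

Side lengths²: A_1A_2² = 85, A_1A_3² = 121, A_2A_3² = 74.
Since A_1A_3² = 121 < 85 + 74 = 159, the triangle is acute, so the smallest enclosing circle is the circumcircle.
Circumcentre = (0.5, -79/14), r² = 3145/98.
Diameter = 2r = 2√(3145/98) ≈ 11.33.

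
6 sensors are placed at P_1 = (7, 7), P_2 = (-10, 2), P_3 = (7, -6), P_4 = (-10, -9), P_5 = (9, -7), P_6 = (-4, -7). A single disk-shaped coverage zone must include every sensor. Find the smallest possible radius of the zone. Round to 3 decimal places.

The minimum enclosing circle is determined by three boundary points: P_1, P_4, P_5.
Their circumcentre is (-65/54, -71/54) with r² = 198925/1458.
The farthest remaining point P_3 is at distance² 130129/1458 ≤ 198925/1458.
r = √(198925/1458) ≈ 11.681.

11.681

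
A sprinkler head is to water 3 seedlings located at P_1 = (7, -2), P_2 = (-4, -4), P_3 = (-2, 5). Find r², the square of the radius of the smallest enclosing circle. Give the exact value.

Side lengths²: P_1P_2² = 125, P_1P_3² = 130, P_2P_3² = 85.
Since P_1P_3² = 130 < 125 + 85 = 210, the triangle is acute, so the smallest enclosing circle is the circumcircle.
Circumcentre = (39/38, -15/38), r² = 27625/722.

27625/722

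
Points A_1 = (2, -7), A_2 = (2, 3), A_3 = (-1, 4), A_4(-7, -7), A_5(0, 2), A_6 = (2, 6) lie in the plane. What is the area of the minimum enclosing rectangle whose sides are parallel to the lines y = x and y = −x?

In coordinates u = x + y, v = x − y the rectangle is axis-aligned; the map (x,y)→(u,v) scales areas by 2.
u-values: -5, 5, 3, -14, 2, 8; range = 8 − (-14) = 22.
v-values: 9, -1, -5, 0, -2, -4; range = 9 − (-5) = 14.
Area = (22 × 14) / 2 = 154.

154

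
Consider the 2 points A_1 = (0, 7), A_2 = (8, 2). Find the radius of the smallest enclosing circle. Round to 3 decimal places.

4.717

The smallest circle enclosing two points has them as diameter endpoints.
Centre = midpoint = (4, 4.5); r² = |A_1A_2|²/4 = 89/4 = 22.25.
r = √(22.25) ≈ 4.717.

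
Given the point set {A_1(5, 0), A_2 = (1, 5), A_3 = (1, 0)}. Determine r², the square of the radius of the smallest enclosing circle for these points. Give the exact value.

10.25

Side lengths²: A_1A_2² = 41, A_1A_3² = 16, A_2A_3² = 25.
Since A_1A_2² = 41 ≥ 25 + 16 = 41, the angle opposite A_1A_2 is not acute, so the smallest enclosing circle has A_1A_2 as diameter.
Centre = midpoint of A_1A_2 = (3, 2.5), r² = 41/4 = 10.25.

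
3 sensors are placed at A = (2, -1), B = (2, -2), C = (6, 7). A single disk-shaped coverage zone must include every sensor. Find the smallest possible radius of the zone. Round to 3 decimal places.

4.924

Side lengths²: AB² = 1, AC² = 80, BC² = 97.
Since BC² = 97 ≥ 80 + 1 = 81, the angle opposite BC is not acute, so the smallest enclosing circle has BC as diameter.
Centre = midpoint of BC = (4, 2.5), r² = 97/4 = 24.25.
r = √(24.25) ≈ 4.924.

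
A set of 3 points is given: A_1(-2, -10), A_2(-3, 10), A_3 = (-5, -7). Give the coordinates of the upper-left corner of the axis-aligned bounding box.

x-range [-5, -2], y-range [-10, 10].
The upper-left corner is (-5, 10).

(-5, 10)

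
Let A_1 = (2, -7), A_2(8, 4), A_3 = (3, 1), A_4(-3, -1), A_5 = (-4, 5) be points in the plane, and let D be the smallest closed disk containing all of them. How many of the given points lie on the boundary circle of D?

A smallest enclosing disk is always determined by at most three of the input points on its boundary.
The minimum enclosing circle is determined by three boundary points: A_1, A_2, A_5.
Their circumcentre is (38/23, 15/46) with r² = 113825/2116.
The farthest remaining point A_4 is at distance² 49517/2116 ≤ 113825/2116.
The points at distance exactly r from the centre are A_1, A_2, A_5 — 3 points.

3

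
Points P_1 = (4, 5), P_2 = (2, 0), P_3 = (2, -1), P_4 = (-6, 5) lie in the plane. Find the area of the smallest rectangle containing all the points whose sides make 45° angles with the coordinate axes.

In coordinates u = x + y, v = x − y the rectangle is axis-aligned; the map (x,y)→(u,v) scales areas by 2.
u-values: 9, 2, 1, -1; range = 9 − (-1) = 10.
v-values: -1, 2, 3, -11; range = 3 − (-11) = 14.
Area = (10 × 14) / 2 = 70.

70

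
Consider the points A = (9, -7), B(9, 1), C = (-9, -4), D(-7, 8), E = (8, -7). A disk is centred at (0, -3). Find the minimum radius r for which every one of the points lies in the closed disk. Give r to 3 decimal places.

13.038

The required radius is the distance from (0, -3) to the farthest point.
Squared distances: 97, 97, 82, 170, 80.
Maximum is 170, attained at D.
r = √170 ≈ 13.038.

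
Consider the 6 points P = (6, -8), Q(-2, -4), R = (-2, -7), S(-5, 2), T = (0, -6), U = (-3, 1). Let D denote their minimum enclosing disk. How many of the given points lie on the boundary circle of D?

The minimum enclosing circle of a finite set is fixed by two of the points (as a diameter) or three (as a circumcircle).
The farthest pair is P–S with squared distance 221. The circle on this segment as diameter has centre (0.5, -3) and r² = 221/4 = 55.25.
Check Q: distance² to centre = 7.25 ≤ 55.25, so it lies inside.
All remaining points lie in this disk, and no smaller disk contains both endpoints, so this is the minimum enclosing circle.
The points at distance exactly r from the centre are P, S — 2 points.

2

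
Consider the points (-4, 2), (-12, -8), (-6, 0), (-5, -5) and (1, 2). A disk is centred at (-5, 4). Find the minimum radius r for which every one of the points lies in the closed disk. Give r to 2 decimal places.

The required radius is the distance from (-5, 4) to the farthest point.
Squared distances: 5, 193, 17, 81, 40.
Maximum is 193, attained at (-12, -8).
r = √193 ≈ 13.89.

13.89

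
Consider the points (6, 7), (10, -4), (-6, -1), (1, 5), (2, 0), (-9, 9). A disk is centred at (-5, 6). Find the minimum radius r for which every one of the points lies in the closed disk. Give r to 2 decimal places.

18.03

The required radius is the distance from (-5, 6) to the farthest point.
Squared distances: 122, 325, 50, 37, 85, 25.
Maximum is 325, attained at (10, -4).
r = √325 ≈ 18.03.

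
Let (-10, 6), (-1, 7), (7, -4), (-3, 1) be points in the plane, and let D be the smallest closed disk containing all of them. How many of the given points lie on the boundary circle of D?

2

By Welzl's lemma the MEC is supported by two points (diametrically opposite) or three points (on a circumcircle).
The farthest pair is (-10, 6)–(7, -4) with squared distance 389. The circle on this segment as diameter has centre (-1.5, 1) and r² = 389/4 = 97.25.
Check (-1, 7): distance² to centre = 36.25 ≤ 97.25, so it lies inside.
All remaining points lie in this disk, and no smaller disk contains both endpoints, so this is the minimum enclosing circle.
The points at distance exactly r from the centre are (-10, 6), (7, -4) — 2 points.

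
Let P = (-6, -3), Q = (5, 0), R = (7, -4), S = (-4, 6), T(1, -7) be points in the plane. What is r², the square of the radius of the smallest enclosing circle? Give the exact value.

5525/98

By Welzl's lemma the MEC is supported by two points (diametrically opposite) or three points (on a circumcircle).
The minimum enclosing circle is determined by three boundary points: P, R, S.
Their circumcentre is (11/14, 3/14) with r² = 5525/98.
The farthest remaining point T is at distance² 5105/98 ≤ 5525/98.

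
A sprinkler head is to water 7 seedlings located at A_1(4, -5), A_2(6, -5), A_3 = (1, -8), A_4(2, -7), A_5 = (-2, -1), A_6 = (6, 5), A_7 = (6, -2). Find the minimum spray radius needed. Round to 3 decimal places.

A smallest enclosing disk is always determined by at most three of the input points on its boundary.
The farthest pair is A_3–A_6 with squared distance 194. The circle on this segment as diameter has centre (3.5, -1.5) and r² = 194/4 = 48.5.
Check A_1: distance² to centre = 12.5 ≤ 48.5, so it lies inside.
All remaining points lie in this disk, and no smaller disk contains both endpoints, so this is the minimum enclosing circle.
r = √(48.5) ≈ 6.964.

6.964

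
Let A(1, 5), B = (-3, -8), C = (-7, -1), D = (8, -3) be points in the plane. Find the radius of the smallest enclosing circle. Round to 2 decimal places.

7.57

By Welzl's lemma the MEC is supported by two points (diametrically opposite) or three points (on a circumcircle).
The farthest pair is C–D with squared distance 229. The circle on this segment as diameter has centre (0.5, -2) and r² = 229/4 = 57.25.
Check A: distance² to centre = 49.25 ≤ 57.25, so it lies inside.
All remaining points lie in this disk, and no smaller disk contains both endpoints, so this is the minimum enclosing circle.
r = √(57.25) ≈ 7.57.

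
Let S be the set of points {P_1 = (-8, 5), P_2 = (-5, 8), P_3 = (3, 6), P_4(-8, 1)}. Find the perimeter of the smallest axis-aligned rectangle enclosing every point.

Width = max x − min x = 3 − (-8) = 11.
Height = max y − min y = 8 − 1 = 7.
Perimeter = 2(11 + 7) = 36.

36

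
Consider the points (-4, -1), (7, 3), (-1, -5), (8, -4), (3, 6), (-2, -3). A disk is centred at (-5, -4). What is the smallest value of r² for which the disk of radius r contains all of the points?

193

The required radius is the distance from (-5, -4) to the farthest point.
Squared distances: 10, 193, 17, 169, 164, 10.
Maximum is 193, attained at (7, 3).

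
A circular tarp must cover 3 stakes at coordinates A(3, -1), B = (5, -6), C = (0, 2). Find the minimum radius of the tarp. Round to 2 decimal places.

4.72

Side lengths²: AB² = 29, AC² = 18, BC² = 89.
Since BC² = 89 ≥ 29 + 18 = 47, the angle opposite BC is not acute, so the smallest enclosing circle has BC as diameter.
Centre = midpoint of BC = (2.5, -2), r² = 89/4 = 22.25.
r = √(22.25) ≈ 4.72.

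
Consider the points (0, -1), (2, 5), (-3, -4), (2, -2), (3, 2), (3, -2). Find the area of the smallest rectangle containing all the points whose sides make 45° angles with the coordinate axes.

56

In coordinates u = x + y, v = x − y the rectangle is axis-aligned; the map (x,y)→(u,v) scales areas by 2.
u-values: -1, 7, -7, 0, 5, 1; range = 7 − (-7) = 14.
v-values: 1, -3, 1, 4, 1, 5; range = 5 − (-3) = 8.
Area = (14 × 8) / 2 = 56.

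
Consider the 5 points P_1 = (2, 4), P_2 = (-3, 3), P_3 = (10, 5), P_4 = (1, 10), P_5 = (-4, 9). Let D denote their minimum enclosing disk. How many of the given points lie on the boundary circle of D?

A smallest enclosing disk is always determined by at most three of the input points on its boundary.
The farthest pair is P_3–P_5 with squared distance 212. The circle on this segment as diameter has centre (3, 7) and r² = 212/4 = 53.
Check P_1: distance² to centre = 10 ≤ 53, so it lies inside.
All remaining points lie in this disk, and no smaller disk contains both endpoints, so this is the minimum enclosing circle.
The points at distance exactly r from the centre are P_3, P_5 — 2 points.

2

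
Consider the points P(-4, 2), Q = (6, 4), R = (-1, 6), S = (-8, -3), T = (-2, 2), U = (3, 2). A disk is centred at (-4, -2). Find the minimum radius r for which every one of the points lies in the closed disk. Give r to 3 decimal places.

11.662

The required radius is the distance from (-4, -2) to the farthest point.
Squared distances: 16, 136, 73, 17, 20, 65.
Maximum is 136, attained at Q.
r = √136 ≈ 11.662.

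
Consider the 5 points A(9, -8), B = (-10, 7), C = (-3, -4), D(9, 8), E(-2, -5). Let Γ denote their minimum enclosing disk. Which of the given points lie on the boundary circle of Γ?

The minimum enclosing circle of a finite set is fixed by two of the points (as a diameter) or three (as a circumcircle).
The minimum enclosing circle is determined by three boundary points: A, B, D.
Their circumcentre is (-2/19, 0) with r² = 53033/361.
The farthest remaining point E is at distance² 10321/361 ≤ 53033/361.
The points at distance exactly r from the centre are A, B, D — 3 points.

A, B, D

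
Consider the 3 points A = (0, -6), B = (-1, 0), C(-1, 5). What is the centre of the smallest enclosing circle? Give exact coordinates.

Side lengths²: AB² = 37, AC² = 122, BC² = 25.
Since AC² = 122 ≥ 37 + 25 = 62, the angle opposite AC is not acute, so the smallest enclosing circle has AC as diameter.
Centre = midpoint of AC = (-0.5, -0.5), r² = 122/4 = 30.5.
Centre = (-0.5, -0.5).

(-0.5, -0.5)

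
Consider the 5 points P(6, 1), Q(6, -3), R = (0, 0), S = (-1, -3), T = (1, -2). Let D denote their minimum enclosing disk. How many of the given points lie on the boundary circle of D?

3

The minimum enclosing circle of a finite set is fixed by two of the points (as a diameter) or three (as a circumcircle).
The farthest pair is P–S with squared distance 65. The circle on this segment as diameter has centre (2.5, -1) and r² = 65/4 = 16.25.
Check Q: distance² to centre = 16.25 ≤ 16.25, so it lies inside.
All remaining points lie in this disk, and no smaller disk contains both endpoints, so this is the minimum enclosing circle.
The points at distance exactly r from the centre are P, Q, S — 3 points.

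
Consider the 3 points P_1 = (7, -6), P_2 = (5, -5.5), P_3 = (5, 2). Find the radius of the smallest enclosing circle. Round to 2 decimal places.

Side lengths²: P_1P_2² = 4.25, P_1P_3² = 68, P_2P_3² = 56.25.
Since P_1P_3² = 68 ≥ 56.25 + 4.25 = 60.5, the angle opposite P_1P_3 is not acute, so the smallest enclosing circle has P_1P_3 as diameter.
Centre = midpoint of P_1P_3 = (6, -2), r² = 68/4 = 17.
r = √17 ≈ 4.12.

4.12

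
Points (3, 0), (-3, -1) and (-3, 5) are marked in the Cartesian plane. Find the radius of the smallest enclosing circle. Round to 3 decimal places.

Call the three points A, B, C in the order given.
Side lengths²: AB² = 37, AC² = 61, BC² = 36.
Since AC² = 61 < 37 + 36 = 73, the triangle is acute, so the smallest enclosing circle is the circumcircle.
Circumcentre = (-5/12, 2), r² = 2257/144.
r = √(2257/144) ≈ 3.959.

3.959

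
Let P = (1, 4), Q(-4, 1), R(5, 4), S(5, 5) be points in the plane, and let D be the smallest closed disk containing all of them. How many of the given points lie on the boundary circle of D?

2

A smallest enclosing disk is always determined by at most three of the input points on its boundary.
The farthest pair is Q–S with squared distance 97. The circle on this segment as diameter has centre (0.5, 3) and r² = 97/4 = 24.25.
Check P: distance² to centre = 1.25 ≤ 24.25, so it lies inside.
All remaining points lie in this disk, and no smaller disk contains both endpoints, so this is the minimum enclosing circle.
The points at distance exactly r from the centre are Q, S — 2 points.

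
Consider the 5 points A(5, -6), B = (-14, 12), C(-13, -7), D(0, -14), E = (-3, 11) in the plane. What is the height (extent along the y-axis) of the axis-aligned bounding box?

26

max y = 12, min y = -14, so height = 26.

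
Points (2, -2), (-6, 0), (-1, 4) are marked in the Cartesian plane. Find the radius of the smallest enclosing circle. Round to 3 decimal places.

4.217

Call the three points A, B, C in the order given.
Side lengths²: AB² = 68, AC² = 45, BC² = 41.
Since AB² = 68 < 45 + 41 = 86, the triangle is acute, so the smallest enclosing circle is the circumcircle.
Circumcentre = (-25/14, -1/7), r² = 3485/196.
r = √(3485/196) ≈ 4.217.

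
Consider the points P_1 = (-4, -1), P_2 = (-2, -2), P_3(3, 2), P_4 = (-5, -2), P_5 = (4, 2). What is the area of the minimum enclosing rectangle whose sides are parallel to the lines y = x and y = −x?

32.5

In coordinates u = x + y, v = x − y the rectangle is axis-aligned; the map (x,y)→(u,v) scales areas by 2.
u-values: -5, -4, 5, -7, 6; range = 6 − (-7) = 13.
v-values: -3, 0, 1, -3, 2; range = 2 − (-3) = 5.
Area = (13 × 5) / 2 = 32.5.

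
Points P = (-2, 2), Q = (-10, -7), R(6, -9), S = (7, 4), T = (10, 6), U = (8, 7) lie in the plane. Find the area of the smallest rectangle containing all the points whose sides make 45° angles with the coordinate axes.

313.5

In coordinates u = x + y, v = x − y the rectangle is axis-aligned; the map (x,y)→(u,v) scales areas by 2.
u-values: 0, -17, -3, 11, 16, 15; range = 16 − (-17) = 33.
v-values: -4, -3, 15, 3, 4, 1; range = 15 − (-4) = 19.
Area = (33 × 19) / 2 = 313.5.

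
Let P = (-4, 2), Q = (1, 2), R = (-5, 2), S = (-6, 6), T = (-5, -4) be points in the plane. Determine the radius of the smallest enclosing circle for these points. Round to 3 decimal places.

5.208

The minimum enclosing circle is determined by three boundary points: Q, S, T.
Their circumcentre is (-91/22, 25/22) with r² = 6565/242.
The farthest remaining point R is at distance² 361/242 ≤ 6565/242.
r = √(6565/242) ≈ 5.208.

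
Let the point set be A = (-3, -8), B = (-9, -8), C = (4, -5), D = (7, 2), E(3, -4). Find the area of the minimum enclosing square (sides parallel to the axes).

The bounding box has width 16 and height 10.
An axis-aligned square enclosing the set must have side ≥ max(width, height).
So the minimum side is max(16, 10) = 16.
Area = 16² = 256.

256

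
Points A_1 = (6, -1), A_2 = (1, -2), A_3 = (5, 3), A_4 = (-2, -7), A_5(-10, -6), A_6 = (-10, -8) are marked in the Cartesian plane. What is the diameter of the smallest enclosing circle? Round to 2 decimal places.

18.60

A smallest enclosing disk is always determined by at most three of the input points on its boundary.
The farthest pair is A_3–A_6 with squared distance 346. The circle on this segment as diameter has centre (-2.5, -2.5) and r² = 346/4 = 86.5.
Check A_1: distance² to centre = 74.5 ≤ 86.5, so it lies inside.
All remaining points lie in this disk, and no smaller disk contains both endpoints, so this is the minimum enclosing circle.
Diameter = 2r = 2√(86.5) ≈ 18.60.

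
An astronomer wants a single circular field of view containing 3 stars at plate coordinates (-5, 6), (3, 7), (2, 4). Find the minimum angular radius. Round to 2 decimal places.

Call the three points A, B, C in the order given.
Side lengths²: AB² = 65, AC² = 53, BC² = 10.
Since AB² = 65 ≥ 53 + 10 = 63, the angle opposite AB is not acute, so the smallest enclosing circle has AB as diameter.
Centre = midpoint of AB = (-1, 6.5), r² = 65/4 = 16.25.
r = √(16.25) ≈ 4.03.

4.03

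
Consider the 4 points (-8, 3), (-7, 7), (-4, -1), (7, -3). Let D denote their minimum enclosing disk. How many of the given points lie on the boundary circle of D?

The farthest pair is (-7, 7)–(7, -3) with squared distance 296. The circle on this segment as diameter has centre (0, 2) and r² = 296/4 = 74.
Check (-8, 3): distance² to centre = 65 ≤ 74, so it lies inside.
All remaining points lie in this disk, and no smaller disk contains both endpoints, so this is the minimum enclosing circle.
The points at distance exactly r from the centre are (-7, 7), (7, -3) — 2 points.

2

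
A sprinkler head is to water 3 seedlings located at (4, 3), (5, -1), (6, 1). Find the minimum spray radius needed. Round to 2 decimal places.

2.06

Call the three points A, B, C in the order given.
Side lengths²: AB² = 17, AC² = 8, BC² = 5.
Since AB² = 17 ≥ 8 + 5 = 13, the angle opposite AB is not acute, so the smallest enclosing circle has AB as diameter.
Centre = midpoint of AB = (4.5, 1), r² = 17/4 = 4.25.
r = √(4.25) ≈ 2.06.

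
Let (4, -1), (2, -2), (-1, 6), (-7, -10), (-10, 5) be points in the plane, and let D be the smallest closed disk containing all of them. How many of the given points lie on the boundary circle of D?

3

A smallest enclosing disk is always determined by at most three of the input points on its boundary.
The minimum enclosing circle is determined by three boundary points: (4, -1), (-7, -10), (-10, 5).
Their circumcentre is (-4.59375, -1.71875) with r² = 74.369140625.
The farthest remaining point (-1, 6) is at distance² 72.494140625 ≤ 74.369140625.
The points at distance exactly r from the centre are (4, -1), (-7, -10), (-10, 5) — 3 points.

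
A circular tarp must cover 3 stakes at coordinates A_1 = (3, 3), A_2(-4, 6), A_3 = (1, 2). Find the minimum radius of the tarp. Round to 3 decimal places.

3.808

Side lengths²: A_1A_2² = 58, A_1A_3² = 5, A_2A_3² = 41.
Since A_1A_2² = 58 ≥ 41 + 5 = 46, the angle opposite A_1A_2 is not acute, so the smallest enclosing circle has A_1A_2 as diameter.
Centre = midpoint of A_1A_2 = (-0.5, 4.5), r² = 58/4 = 14.5.
r = √(14.5) ≈ 3.808.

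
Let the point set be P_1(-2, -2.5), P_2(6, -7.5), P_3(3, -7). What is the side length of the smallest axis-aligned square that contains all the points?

The bounding box has width 8 and height 5.
An axis-aligned square enclosing the set must have side ≥ max(width, height).
So the minimum side is max(8, 5) = 8.

8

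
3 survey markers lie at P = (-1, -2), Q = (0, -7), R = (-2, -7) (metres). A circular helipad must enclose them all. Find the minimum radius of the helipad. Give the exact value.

2.6

Side lengths²: PQ² = 26, PR² = 26, QR² = 4.
Since PR² = 26 < 26 + 4 = 30, the triangle is acute, so the smallest enclosing circle is the circumcircle.
Circumcentre = (-1, -4.6), r² = 6.76.
r = √(6.76) = 2.6.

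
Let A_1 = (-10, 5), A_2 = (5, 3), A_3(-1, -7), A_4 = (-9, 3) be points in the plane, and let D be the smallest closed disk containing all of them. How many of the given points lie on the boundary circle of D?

3

By Welzl's lemma the MEC is supported by two points (diametrically opposite) or three points (on a circumcircle).
The minimum enclosing circle is determined by three boundary points: A_1, A_2, A_3.
Their circumcentre is (-157/54, 17/18) with r² = 97325/1458.
The farthest remaining point A_4 is at distance² 60281/1458 ≤ 97325/1458.
The points at distance exactly r from the centre are A_1, A_2, A_3 — 3 points.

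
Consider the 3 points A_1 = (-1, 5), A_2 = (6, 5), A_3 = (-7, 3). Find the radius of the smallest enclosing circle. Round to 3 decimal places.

6.576

Side lengths²: A_1A_2² = 49, A_1A_3² = 40, A_2A_3² = 173.
Since A_2A_3² = 173 ≥ 49 + 40 = 89, the angle opposite A_2A_3 is not acute, so the smallest enclosing circle has A_2A_3 as diameter.
Centre = midpoint of A_2A_3 = (-0.5, 4), r² = 173/4 = 43.25.
r = √(43.25) ≈ 6.576.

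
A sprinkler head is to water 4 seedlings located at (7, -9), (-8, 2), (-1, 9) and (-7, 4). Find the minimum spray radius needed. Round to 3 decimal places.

9.965

A smallest enclosing disk is always determined by at most three of the input points on its boundary.
The minimum enclosing circle is determined by three boundary points: (7, -9), (-8, 2), (-1, 9).
Their circumcentre is (21/13, -8/13) with r² = 16781/169.
The farthest remaining point (-7, 4) is at distance² 16144/169 ≤ 16781/169.
r = √(16781/169) ≈ 9.965.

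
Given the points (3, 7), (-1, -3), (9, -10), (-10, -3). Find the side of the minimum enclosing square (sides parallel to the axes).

19

The bounding box has width 19 and height 17.
An axis-aligned square enclosing the set must have side ≥ max(width, height).
So the minimum side is max(19, 17) = 19.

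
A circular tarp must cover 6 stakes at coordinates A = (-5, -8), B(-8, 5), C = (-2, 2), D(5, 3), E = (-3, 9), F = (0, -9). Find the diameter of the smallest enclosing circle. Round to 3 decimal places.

18.248

The minimum enclosing circle of a finite set is fixed by two of the points (as a diameter) or three (as a circumcircle).
The farthest pair is E–F with squared distance 333. The circle on this segment as diameter has centre (-1.5, 0) and r² = 333/4 = 83.25.
Check A: distance² to centre = 76.25 ≤ 83.25, so it lies inside.
All remaining points lie in this disk, and no smaller disk contains both endpoints, so this is the minimum enclosing circle.
Diameter = 2r = 2√(83.25) ≈ 18.248.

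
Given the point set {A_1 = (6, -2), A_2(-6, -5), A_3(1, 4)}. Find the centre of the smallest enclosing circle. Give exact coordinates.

(-19/58, -127/58)

Side lengths²: A_1A_2² = 153, A_1A_3² = 61, A_2A_3² = 130.
Since A_1A_2² = 153 < 130 + 61 = 191, the triangle is acute, so the smallest enclosing circle is the circumcircle.
Circumcentre = (-19/58, -127/58), r² = 67405/1682.
Centre = (-19/58, -127/58).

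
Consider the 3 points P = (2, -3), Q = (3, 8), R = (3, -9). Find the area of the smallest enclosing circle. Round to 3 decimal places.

226.980

Side lengths²: PQ² = 122, PR² = 37, QR² = 289.
Since QR² = 289 ≥ 122 + 37 = 159, the angle opposite QR is not acute, so the smallest enclosing circle has QR as diameter.
Centre = midpoint of QR = (3, -0.5), r² = 289/4 = 72.25.
Area = π·r² = π·72.25 ≈ 226.980.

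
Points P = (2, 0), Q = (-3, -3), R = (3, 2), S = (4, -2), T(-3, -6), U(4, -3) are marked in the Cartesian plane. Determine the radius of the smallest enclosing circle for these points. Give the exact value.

The farthest pair is R–T with squared distance 100. The circle on this segment as diameter has centre (0, -2) and r² = 100/4 = 25.
Check P: distance² to centre = 8 ≤ 25, so it lies inside.
All remaining points lie in this disk, and no smaller disk contains both endpoints, so this is the minimum enclosing circle.
r = √25 = 5.

5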